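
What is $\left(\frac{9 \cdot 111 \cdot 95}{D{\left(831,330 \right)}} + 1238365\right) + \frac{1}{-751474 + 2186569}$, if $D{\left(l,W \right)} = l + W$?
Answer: $\frac{76423415404993}{61709085} \approx 1.2384 \cdot 10^{6}$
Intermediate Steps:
$D{\left(l,W \right)} = W + l$
$\left(\frac{9 \cdot 111 \cdot 95}{D{\left(831,330 \right)}} + 1238365\right) + \frac{1}{-751474 + 2186569} = \left(\frac{9 \cdot 111 \cdot 95}{330 + 831} + 1238365\right) + \frac{1}{-751474 + 2186569} = \left(\frac{999 \cdot 95}{1161} + 1238365\right) + \frac{1}{1435095} = \left(94905 \cdot \frac{1}{1161} + 1238365\right) + \frac{1}{1435095} = \left(\frac{3515}{43} + 1238365\right) + \frac{1}{1435095} = \frac{53253210}{43} + \frac{1}{1435095} = \frac{76423415404993}{61709085}$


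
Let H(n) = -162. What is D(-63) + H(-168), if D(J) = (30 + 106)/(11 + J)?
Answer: -2140/13 ≈ -164.62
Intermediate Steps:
D(J) = 136/(11 + J)
D(-63) + H(-168) = 136/(11 - 63) - 162 = 136/(-52) - 162 = 136*(-1/52) - 162 = -34/13 - 162 = -2140/13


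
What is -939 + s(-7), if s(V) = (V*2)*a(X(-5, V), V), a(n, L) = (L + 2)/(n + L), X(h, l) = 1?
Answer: -2852/3 ≈ -950.67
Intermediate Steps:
a(n, L) = (2 + L)/(L + n)
s(V) = 2*V*(2 + V)/(1 + V) (s(V) = (V*2)*((2 + V)/(V + 1)) = (2*V)*((2 + V)/(1 + V)) = 2*V*(2 + V)/(1 + V))
-939 + s(-7) = -939 + 2*(-7)*(2 - 7)/(1 - 7) = -939 + 2*(-7)*(-5)/(-6) = -939 + 2*(-7)*(-⅙)*(-5) = -939 - 35/3 = -2852/3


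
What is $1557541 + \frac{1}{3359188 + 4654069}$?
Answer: $\frac{12480976321038}{8013257} \approx 1.5575 \cdot 10^{6}$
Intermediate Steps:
$1557541 + \frac{1}{3359188 + 4654069} = 1557541 + \frac{1}{8013257} = \frac{12480976321038}{8013257}$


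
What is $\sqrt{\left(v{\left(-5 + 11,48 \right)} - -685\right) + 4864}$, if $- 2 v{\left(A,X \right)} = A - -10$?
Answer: $\sqrt{5541} \approx 74.438$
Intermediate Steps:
$v{\left(A,X \right)} = -5 - \frac{A}{2}$ ($v{\left(A,X \right)} = - \frac{A - -10}{2} = - \frac{A + 10}{2} = - \frac{10 + A}{2} = -5 - \frac{A}{2}$)
$\sqrt{\left(v{\left(-5 + 11,48 \right)} - -685\right) + 4864} = \sqrt{\left(\left(-5 - \frac{-5 + 11}{2}\right) - -685\right) + 4864} = \sqrt{\left(\left(-5 - 3\right) + 685\right) + 4864} = \sqrt{\left(-8 + 685\right) + 4864} = \sqrt{677 + 4864} = \sqrt{5541}$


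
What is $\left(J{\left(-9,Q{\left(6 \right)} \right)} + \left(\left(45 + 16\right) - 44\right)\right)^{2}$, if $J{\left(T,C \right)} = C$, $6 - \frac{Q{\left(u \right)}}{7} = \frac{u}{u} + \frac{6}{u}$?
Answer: $2025$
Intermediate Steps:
$Q{\left(u \right)} = 35 - \frac{42}{u}$ ($Q{\left(u \right)} = 42 - 7 \left(\frac{u}{u} + \frac{6}{u}\right) = 42 - 7 \left(1 + \frac{6}{u}\right) = 42 - \left(7 + \frac{42}{u}\right) = 35 - \frac{42}{u}$)
$\left(J{\left(-9,Q{\left(6 \right)} \right)} + \left(\left(45 + 16\right) - 44\right)\right)^{2} = \left(\left(35 - \frac{42}{6}\right) + \left(\left(45 + 16\right) - 44\right)\right)^{2} = \left(\left(35 - 7\right) + \left(61 - 44\right)\right)^{2} = \left(\left(35 - 7\right) + 17\right)^{2} = \left(28 + 17\right)^{2} = 45^{2} = 2025$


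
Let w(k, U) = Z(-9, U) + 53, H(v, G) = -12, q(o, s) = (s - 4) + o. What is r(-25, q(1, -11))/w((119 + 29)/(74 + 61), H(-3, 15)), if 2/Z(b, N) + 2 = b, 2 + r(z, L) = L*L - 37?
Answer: 1727/581 ≈ 2.9725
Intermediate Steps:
q(o, s) = -4 + o + s (q(o, s) = (-4 + s) + o = -4 + o + s)
r(z, L) = -39 + L² (r(z, L) = -2 + (L*L - 37) = -2 + (L² - 37) = -2 + (-37 + L²) = -39 + L²)
Z(b, N) = 2/(-2 + b)
w(k, U) = 581/11 (w(k, U) = 2/(-2 - 9) + 53 = 2/(-11) + 53 = 2*(-1/11) + 53 = -2/11 + 53 = 581/11)
r(-25, q(1, -11))/w((119 + 29)/(74 + 61), H(-3, 15)) = (-39 + (-4 + 1 - 11)²)/(581/11) = (-39 + (-14)²)*(11/581) = (-39 + 196)*(11/581) = 157*(11/581) = 1727/581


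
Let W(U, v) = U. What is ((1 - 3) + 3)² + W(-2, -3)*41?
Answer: -81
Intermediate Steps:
((1 - 3) + 3)² + W(-2, -3)*41 = ((1 - 3) + 3)² - 2*41 = (-2 + 3)² - 82 = 1² - 82 = 1 - 82 = -81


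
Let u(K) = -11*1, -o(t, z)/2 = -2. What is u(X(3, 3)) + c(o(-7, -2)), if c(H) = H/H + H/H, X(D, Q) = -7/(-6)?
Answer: -9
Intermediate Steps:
o(t, z) = 4 (o(t, z) = -2*(-2) = 4)
X(D, Q) = 7/6 (X(D, Q) = -7*(-⅙) = 7/6)
u(K) = -11
c(H) = 2 (c(H) = 1 + 1 = 2)
u(X(3, 3)) + c(o(-7, -2)) = -11 + 2 = -9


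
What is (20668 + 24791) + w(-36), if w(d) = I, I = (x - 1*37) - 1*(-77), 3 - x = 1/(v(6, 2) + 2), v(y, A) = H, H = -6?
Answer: 182009/4 ≈ 45502.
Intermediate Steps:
v(y, A) = -6
x = 13/4 (x = 3 - 1/(-6 + 2) = 3 - 1/(-4) = 3 - 1*(-¼) = 3 + ¼ = 13/4 ≈ 3.2500)
I = 173/4 (I = (13/4 - 1*37) - 1*(-77) = (13/4 - 37) + 77 = -135/4 + 77 = 173/4 ≈ 43.250)
w(d) = 173/4
(20668 + 24791) + w(-36) = (20668 + 24791) + 173/4 = 45459 + 173/4 = 182009/4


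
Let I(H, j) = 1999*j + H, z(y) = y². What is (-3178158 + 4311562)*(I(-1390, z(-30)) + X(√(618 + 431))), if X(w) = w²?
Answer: 2038720645636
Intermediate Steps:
I(H, j) = H + 1999*j
(-3178158 + 4311562)*(I(-1390, z(-30)) + X(√(618 + 431))) = (-3178158 + 4311562)*((-1390 + 1999*(-30)²) + (√(618 + 431))²) = 1133404*((-1390 + 1999*900) + (√1049)²) = 1133404*((-1390 + 1799100) + 1049) = 1133404*(1797710 + 1049) = 1133404*1798759 = 2038720645636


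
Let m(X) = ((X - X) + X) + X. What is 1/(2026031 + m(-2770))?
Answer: 1/2020491 ≈ 4.9493e-7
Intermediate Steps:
m(X) = 2*X (m(X) = (0 + X) + X = X + X = 2*X)
1/(2026031 + m(-2770)) = 1/(2026031 + 2*(-2770)) = 1/(2026031 - 5540) = 1/2020491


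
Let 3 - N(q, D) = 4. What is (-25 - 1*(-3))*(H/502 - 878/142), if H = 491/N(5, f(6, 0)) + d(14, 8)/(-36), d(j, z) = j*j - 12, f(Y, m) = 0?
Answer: 25304587/160389 ≈ 157.77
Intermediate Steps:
N(q, D) = -1 (N(q, D) = 3 - 1*4 = 3 - 4 = -1)
d(j, z) = -12 + j² (d(j, z) = j² - 12 = -12 + j²)
H = -4465/9 (H = 491/(-1) + (-12 + 14²)/(-36) = 491*(-1) + (-12 + 196)*(-1/36) = -491 + 184*(-1/36) = -491 - 46/9 = -4465/9 ≈ -496.11)
(-25 - 1*(-3))*(H/502 - 878/142) = (-25 - 1*(-3))*(-4465/9/502 - 878/142) = (-25 + 3)*(-4465/9*1/502 - 878*1/142) = -22*(-4465/4518 - 439/71) = -22*(-2300417/320778) = 25304587/160389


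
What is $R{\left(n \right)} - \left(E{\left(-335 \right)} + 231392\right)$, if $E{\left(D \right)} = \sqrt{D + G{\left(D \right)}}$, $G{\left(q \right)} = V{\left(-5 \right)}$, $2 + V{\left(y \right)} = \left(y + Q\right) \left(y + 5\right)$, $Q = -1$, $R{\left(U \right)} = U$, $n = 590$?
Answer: $-230802 - i \sqrt{337} \approx -2.308 \cdot 10^{5} - 18.358 i$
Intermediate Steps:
$V{\left(y \right)} = -2 + \left(-1 + y\right) \left(5 + y\right)$ ($V{\left(y \right)} = -2 + \left(y - 1\right) \left(y + 5\right) = -2 + \left(-1 + y\right) \left(5 + y\right)$)
$G{\left(q \right)} = -2$ ($G{\left(q \right)} = -7 + \left(-5\right)^{2} + 4 \left(-5\right) = -7 + 25 - 20 = -2$)
$E{\left(D \right)} = \sqrt{-2 + D}$ ($E{\left(D \right)} = \sqrt{D - 2} = \sqrt{-2 + D}$)
$R{\left(n \right)} - \left(E{\left(-335 \right)} + 231392\right) = 590 - \left(\sqrt{-2 - 335} + 231392\right) = 590 - \left(\sqrt{-337} + 231392\right) = 590 - \left(i \sqrt{337} + 231392\right) = 590 - \left(231392 + i \sqrt{337}\right) = -230802 - i \sqrt{337}$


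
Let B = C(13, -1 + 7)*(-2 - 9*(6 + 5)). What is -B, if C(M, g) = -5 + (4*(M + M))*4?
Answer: 41511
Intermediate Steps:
C(M, g) = -5 + 32*M (C(M, g) = -5 + (4*(2*M))*4 = -5 + (8*M)*4 = -5 + 32*M)
B = -41511 (B = (-5 + 32*13)*(-2 - 9*(6 + 5)) = (-5 + 416)*(-2 - 9*11) = 411*(-2 - 9*11) = 411*(-2 - 99) = 411*(-101) = -41511)
-B = -1*(-41511) = 41511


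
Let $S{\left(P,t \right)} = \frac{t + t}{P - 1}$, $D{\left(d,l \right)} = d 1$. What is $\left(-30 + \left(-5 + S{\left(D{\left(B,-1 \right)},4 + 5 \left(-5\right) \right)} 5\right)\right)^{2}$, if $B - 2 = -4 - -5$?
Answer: $19600$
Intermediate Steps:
$B = 3$ ($B = 2 - -1 = 2 + \left(-4 + 5\right) = 2 + 1 = 3$)
$D{\left(d,l \right)} = d$
$S{\left(P,t \right)} = \frac{2 t}{-1 + P}$
$\left(-30 + \left(-5 + S{\left(D{\left(B,-1 \right)},4 + 5 \left(-5\right) \right)} 5\right)\right)^{2} = \left(-30 + \left(-5 + \frac{2 \left(4 + 5 \left(-5\right)\right)}{-1 + 3} \cdot 5\right)\right)^{2} = \left(-30 + \left(-5 + \frac{2 \left(4 - 25\right)}{2} \cdot 5\right)\right)^{2} = \left(-30 + \left(-5 + 2 \left(-21\right) \frac{1}{2} \cdot 5\right)\right)^{2} = \left(-30 - 110\right)^{2} = \left(-140\right)^{2} = 19600$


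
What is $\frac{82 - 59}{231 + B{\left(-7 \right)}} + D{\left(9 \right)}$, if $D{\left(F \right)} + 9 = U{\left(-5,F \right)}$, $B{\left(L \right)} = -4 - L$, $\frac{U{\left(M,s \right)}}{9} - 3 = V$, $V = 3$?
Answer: $\frac{10553}{234} \approx 45.098$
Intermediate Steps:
$U{\left(M,s \right)} = 54$ ($U{\left(M,s \right)} = 27 + 9 \cdot 3 = 27 + 27 = 54$)
$D{\left(F \right)} = 45$ ($D{\left(F \right)} = -9 + 54 = 45$)
$\frac{82 - 59}{231 + B{\left(-7 \right)}} + D{\left(9 \right)} = \frac{82 - 59}{231 - -3} + 45 = \frac{23}{231 + \left(-4 + 7\right)} + 45 = \frac{23}{231 + 3} + 45 = \frac{23}{234} + 45 = \frac{10553}{234}$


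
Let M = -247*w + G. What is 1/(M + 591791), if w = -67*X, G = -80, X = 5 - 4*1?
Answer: 1/608260 ≈ 1.6440e-6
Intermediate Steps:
X = 1 (X = 5 - 4 = 1)
w = -67 (w = -67*1 = -67)
M = 16469 (M = -247*(-67) - 80 = 16549 - 80 = 16469)
1/(M + 591791) = 1/(16469 + 591791) = 1/608260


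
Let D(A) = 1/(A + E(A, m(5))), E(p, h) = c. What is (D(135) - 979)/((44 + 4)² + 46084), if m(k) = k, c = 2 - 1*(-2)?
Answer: -34020/1681483 ≈ -0.020232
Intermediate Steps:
c = 4 (c = 2 + 2 = 4)
E(p, h) = 4
D(A) = 1/(4 + A) (D(A) = 1/(A + 4) = 1/(4 + A))
(D(135) - 979)/((44 + 4)² + 46084) = (1/(4 + 135) - 979)/((44 + 4)² + 46084) = (1/139 - 979)/(48² + 46084) = (1/139 - 979)/(2304 + 46084) = -136080/139/48388 = -136080/139*1/48388 = -34020/1681483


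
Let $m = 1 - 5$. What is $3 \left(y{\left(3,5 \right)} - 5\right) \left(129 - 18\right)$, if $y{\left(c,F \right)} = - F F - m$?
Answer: $-8658$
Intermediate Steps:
$m = -4$ ($m = 1 - 5 = -4$)
$y{\left(c,F \right)} = 4 - F^{2}$ ($y{\left(c,F \right)} = - F F - -4 = - F^{2} + 4 = 4 - F^{2}$)
$3 \left(y{\left(3,5 \right)} - 5\right) \left(129 - 18\right) = 3 \left(\left(4 - 5^{2}\right) - 5\right) \left(129 - 18\right) = 3 \left(\left(4 - 25\right) - 5\right) 111 = 3 \left(-21 - 5\right) 111 = 3 \left(-26\right) 111 = \left(-78\right) 111 = -8658$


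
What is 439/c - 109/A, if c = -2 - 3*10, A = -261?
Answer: -111091/8352 ≈ -13.301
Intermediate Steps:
c = -32 (c = -2 - 30 = -32)
439/c - 109/A = 439/(-32) - 109/(-261) = 439*(-1/32) - 109*(-1/261) = -439/32 + 109/261 = -111091/8352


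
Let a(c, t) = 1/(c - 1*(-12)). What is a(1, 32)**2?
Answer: 1/169 ≈ 0.0059172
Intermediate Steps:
a(c, t) = 1/(12 + c) (a(c, t) = 1/(c + 12) = 1/(12 + c))
a(1, 32)**2 = (1/(12 + 1))**2 = (1/13)**2 = 1/169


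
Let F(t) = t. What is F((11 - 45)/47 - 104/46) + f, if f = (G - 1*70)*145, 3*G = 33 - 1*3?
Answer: -9407926/1081 ≈ -8703.0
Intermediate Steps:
G = 10 (G = (33 - 1*3)/3 = (33 - 3)/3 = (⅓)*30 = 10)
f = -8700 (f = (10 - 1*70)*145 = (10 - 70)*145 = -60*145 = -8700)
F((11 - 45)/47 - 104/46) + f = ((11 - 45)/47 - 104/46) - 8700 = (-34*1/47 - 104*1/46) - 8700 = (-34/47 - 52/23) - 8700 = -3226/1081 - 8700 = -9407926/1081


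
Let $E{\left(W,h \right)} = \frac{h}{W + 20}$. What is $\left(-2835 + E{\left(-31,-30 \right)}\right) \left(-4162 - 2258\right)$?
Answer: $\frac{200015100}{11} \approx 1.8183 \cdot 10^{7}$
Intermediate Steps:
$E{\left(W,h \right)} = \frac{h}{20 + W}$
$\left(-2835 + E{\left(-31,-30 \right)}\right) \left(-4162 - 2258\right) = \left(-2835 - \frac{30}{20 - 31}\right) \left(-4162 - 2258\right) = \left(-2835 - \frac{30}{-11}\right) \left(-6420\right) = \left(-2835 - - \frac{30}{11}\right) \left(-6420\right) = \left(-2835 + \frac{30}{11}\right) \left(-6420\right) = \left(- \frac{31155}{11}\right) \left(-6420\right) = \frac{200015100}{11}$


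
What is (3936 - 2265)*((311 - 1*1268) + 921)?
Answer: -60156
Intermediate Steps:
(3936 - 2265)*((311 - 1*1268) + 921) = 1671*((311 - 1268) + 921) = 1671*(-957 + 921) = 1671*(-36) = -60156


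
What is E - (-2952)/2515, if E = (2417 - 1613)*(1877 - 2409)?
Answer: -1075732968/2515 ≈ -4.2773e+5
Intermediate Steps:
E = -427728 (E = 804*(-532) = -427728)
E - (-2952)/2515 = -427728 - (-2952)/2515 = -427728 - 1*(-2952/2515) = -427728 + 2952/2515 = -1075732968/2515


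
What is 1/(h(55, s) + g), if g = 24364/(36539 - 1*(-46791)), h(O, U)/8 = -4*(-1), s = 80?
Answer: 41665/1345462 ≈ 0.030967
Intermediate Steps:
h(O, U) = 32 (h(O, U) = 8*(-4*(-1)) = 8*4 = 32)
g = 12182/41665 (g = 24364/(36539 + 46791) = 24364/83330 = 24364*(1/83330) = 12182/41665 ≈ 0.29238)
1/(h(55, s) + g) = 1/(32 + 12182/41665) = 1/(1345462/41665) = 41665/1345462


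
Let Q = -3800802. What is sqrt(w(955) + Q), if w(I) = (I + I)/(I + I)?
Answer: I*sqrt(3800801) ≈ 1949.6*I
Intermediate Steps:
w(I) = 1 (w(I) = (2*I)/((2*I)) = (2*I)*(1/(2*I)) = 1)
sqrt(w(955) + Q) = sqrt(1 - 3800802) = sqrt(-3800801) = I*sqrt(3800801)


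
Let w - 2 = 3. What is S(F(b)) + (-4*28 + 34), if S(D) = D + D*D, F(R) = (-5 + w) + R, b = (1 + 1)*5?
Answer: 32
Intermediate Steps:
w = 5 (w = 2 + 3 = 5)
b = 10 (b = 2*5 = 10)
F(R) = R (F(R) = (-5 + 5) + R = 0 + R = R)
S(D) = D + D²
S(F(b)) + (-4*28 + 34) = 10*(1 + 10) + (-4*28 + 34) = 10*11 + (-112 + 34) = 110 - 78 = 32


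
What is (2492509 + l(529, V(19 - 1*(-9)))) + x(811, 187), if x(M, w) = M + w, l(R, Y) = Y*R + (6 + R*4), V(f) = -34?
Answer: 2477643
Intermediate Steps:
l(R, Y) = 6 + 4*R + R*Y (l(R, Y) = R*Y + (6 + 4*R) = 6 + 4*R + R*Y)
(2492509 + l(529, V(19 - 1*(-9)))) + x(811, 187) = (2492509 + (6 + 4*529 + 529*(-34))) + (811 + 187) = (2492509 + (6 + 2116 - 17986)) + 998 = (2492509 - 15864) + 998 = 2476645 + 998 = 2477643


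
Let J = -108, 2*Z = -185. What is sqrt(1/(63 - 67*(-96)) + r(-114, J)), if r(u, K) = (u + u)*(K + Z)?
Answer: sqrt(1928446239345)/6495 ≈ 213.81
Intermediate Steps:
Z = -185/2 (Z = (1/2)*(-185) = -185/2 ≈ -92.500)
r(u, K) = 2*u*(-185/2 + K) (r(u, K) = (u + u)*(K - 185/2) = (2*u)*(-185/2 + K) = 2*u*(-185/2 + K))
sqrt(1/(63 - 67*(-96)) + r(-114, J)) = sqrt(1/(63 - 67*(-96)) - 114*(-185 + 2*(-108))) = sqrt(1/(63 + 6432) - 114*(-185 - 216)) = sqrt(1/6495 - 114*(-401)) = sqrt(1/6495 + 45714) = sqrt(296912431/6495) = sqrt(1928446239345)/6495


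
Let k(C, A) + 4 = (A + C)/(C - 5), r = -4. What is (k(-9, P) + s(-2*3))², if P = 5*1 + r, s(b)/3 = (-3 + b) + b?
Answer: 114921/49 ≈ 2345.3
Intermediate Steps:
s(b) = -9 + 6*b (s(b) = 3*((-3 + b) + b) = 3*(-3 + 2*b) = -9 + 6*b)
P = 1 (P = 5*1 - 4 = 5 - 4 = 1)
k(C, A) = -4 + (A + C)/(-5 + C) (k(C, A) = -4 + (A + C)/(C - 5) = -4 + (A + C)/(-5 + C))
(k(-9, P) + s(-2*3))² = ((20 + 1 - 3*(-9))/(-5 - 9) + (-9 + 6*(-2*3)))² = ((20 + 1 + 27)/(-14) + (-9 + 6*(-6)))² = (-1/14*48 + (-9 - 36))² = (-24/7 - 45)² = (-339/7)² = 114921/49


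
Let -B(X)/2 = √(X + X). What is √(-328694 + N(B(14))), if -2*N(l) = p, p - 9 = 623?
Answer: I*√329010 ≈ 573.59*I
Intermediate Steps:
B(X) = -2*√2*√X (B(X) = -2*√(X + X) = -2*√2*√X)
p = 632 (p = 9 + 623 = 632)
N(l) = -316 (N(l) = -½*632 = -316)
√(-328694 + N(B(14))) = √(-328694 - 316) = √(-329010) = I*√329010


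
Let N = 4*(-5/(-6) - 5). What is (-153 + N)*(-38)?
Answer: 19342/3 ≈ 6447.3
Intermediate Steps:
N = -50/3 (N = 4*(-5*(-1/6) - 5) = 4*(5/6 - 5) = 4*(-25/6) = -50/3 ≈ -16.667)
(-153 + N)*(-38) = (-153 - 50/3)*(-38) = -509/3*(-38) = 19342/3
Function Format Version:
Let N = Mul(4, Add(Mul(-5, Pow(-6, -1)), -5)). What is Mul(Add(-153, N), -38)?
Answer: Rational(19342, 3) ≈ 6447.3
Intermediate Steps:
N = Rational(-50, 3) (N = Mul(4, Add(Mul(-5, Rational(-1, 6)), -5)) = Mul(4, Add(Rational(5, 6), -5)) = Mul(4, Rational(-25, 6)) = Rational(-50, 3) ≈ -16.667)
Mul(Add(-153, N), -38) = Mul(Add(-153, Rational(-50, 3)), -38) = Mul(Rational(-509, 3), -38) = Rational(19342, 3)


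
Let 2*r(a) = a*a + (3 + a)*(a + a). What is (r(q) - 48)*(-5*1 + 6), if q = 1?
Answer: -87/2 ≈ -43.500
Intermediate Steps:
r(a) = a²/2 + a*(3 + a) (r(a) = (a*a + (3 + a)*(a + a))/2 = (a² + (3 + a)*(2*a))/2 = (a² + 2*a*(3 + a))/2 = a²/2 + a*(3 + a))
(r(q) - 48)*(-5*1 + 6) = ((3/2)*1*(2 + 1) - 48)*(-5*1 + 6) = ((3/2)*1*3 - 48)*(-5 + 6) = (9/2 - 48)*1 = -87/2*1 = -87/2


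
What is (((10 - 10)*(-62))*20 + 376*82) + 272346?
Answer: 303178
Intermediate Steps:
(((10 - 10)*(-62))*20 + 376*82) + 272346 = ((0*(-62))*20 + 30832) + 272346 = (0*20 + 30832) + 272346 = (0 + 30832) + 272346 = 30832 + 272346 = 303178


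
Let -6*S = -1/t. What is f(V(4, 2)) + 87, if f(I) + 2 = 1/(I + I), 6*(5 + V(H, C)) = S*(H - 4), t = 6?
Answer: 849/10 ≈ 84.900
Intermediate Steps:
S = 1/36 (S = -(-1)/(6*6) = -⅙*(-⅙) = 1/36 ≈ 0.027778)
V(H, C) = -271/54 + H/216 (V(H, C) = -5 + ((H - 4)/36)/6 = -5 + ((-4 + H)/36)/6 = -5 + (-⅑ + H/36)/6 = -5 + (-1/54 + H/216) = -271/54 + H/216)
f(I) = -2 + 1/(2*I) (f(I) = -2 + 1/(I + I) = -2 + 1/(2*I))
f(V(4, 2)) + 87 = (-2 + 1/(2*(-271/54 + (1/216)*4))) + 87 = (-2 + 1/(2*(-271/54 + 1/54))) + 87 = (-2 + (½)/(-5)) + 87 = (-2 + (½)*(-⅕)) + 87 = (-2 - ⅒) + 87 = -21/10 + 87 = 849/10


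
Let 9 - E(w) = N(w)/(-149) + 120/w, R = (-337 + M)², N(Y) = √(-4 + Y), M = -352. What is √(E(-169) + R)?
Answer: √(1781174907490 + 25181*I*√173)/1937 ≈ 689.01 + 6.4059e-5*I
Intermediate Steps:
R = 474721 (R = (-337 - 352)² = (-689)² = 474721)
E(w) = 9 - 120/w + √(-4 + w)/149 (E(w) = 9 - (√(-4 + w)/(-149) + 120/w) = 9 - (√(-4 + w)*(-1/149) + 120/w) = 9 - (-√(-4 + w)/149 + 120/w) = 9 - (120/w - √(-4 + w)/149) = 9 + (-120/w + √(-4 + w)/149) = 9 - 120/w + √(-4 + w)/149)
√(E(-169) + R) = √((9 - 120/(-169) + √(-4 - 169)/149) + 474721) = √((9 - 120*(-1/169) + √(-173)/149) + 474721) = √((9 + 120/169 + (I*√173)/149) + 474721) = √((9 + 120/169 + I*√173/149) + 474721) = √((1641/169 + I*√173/149) + 474721) = √(80229490/169 + I*√173/149)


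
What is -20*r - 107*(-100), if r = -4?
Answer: 10780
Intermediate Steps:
-20*r - 107*(-100) = -20*(-4) - 107*(-100) = 80 + 10700 = 10780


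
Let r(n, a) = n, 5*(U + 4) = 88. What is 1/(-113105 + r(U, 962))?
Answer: -5/565457 ≈ -8.8424e-6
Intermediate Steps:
U = 68/5 (U = -4 + (⅕)*88 = -4 + 88/5 = 68/5 ≈ 13.600)
1/(-113105 + r(U, 962)) = 1/(-113105 + 68/5) = 1/(-565457/5) = -5/565457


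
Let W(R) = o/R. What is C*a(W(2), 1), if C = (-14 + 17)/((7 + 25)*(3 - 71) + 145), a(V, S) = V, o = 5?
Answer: -5/1354 ≈ -0.0036928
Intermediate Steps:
W(R) = 5/R
C = -1/677 (C = 3/(32*(-68) + 145) = 3/(-2176 + 145) = 3/(-2031) = 3*(-1/2031) = -1/677 ≈ -0.0014771)
C*a(W(2), 1) = -5/(677*2) = -1/677*5/2 = -5/1354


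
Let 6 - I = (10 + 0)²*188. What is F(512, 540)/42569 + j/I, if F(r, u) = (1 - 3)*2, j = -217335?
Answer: 9251658439/800041786 ≈ 11.564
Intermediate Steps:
F(r, u) = -4 (F(r, u) = -2*2 = -4)
I = -18794 (I = 6 - (10 + 0)²*188 = 6 - 10²*188 = 6 - 100*188 = 6 - 1*18800 = 6 - 18800 = -18794)
F(512, 540)/42569 + j/I = -4/42569 - 217335/(-18794) = -4*1/42569 - 217335*(-1/18794) = -4/42569 + 217335/18794 = 9251658439/800041786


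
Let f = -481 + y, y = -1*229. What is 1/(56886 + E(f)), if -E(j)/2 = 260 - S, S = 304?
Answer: 1/56974 ≈ 1.7552e-5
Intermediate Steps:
y = -229
f = -710 (f = -481 - 229 = -710)
E(j) = 88 (E(j) = -2*(260 - 1*304) = -2*(260 - 304) = -2*(-44) = 88)
1/(56886 + E(f)) = 1/(56886 + 88) = 1/56974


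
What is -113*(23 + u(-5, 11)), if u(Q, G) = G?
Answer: -3842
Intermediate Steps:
-113*(23 + u(-5, 11)) = -113*(23 + 11) = -113*34 = -3842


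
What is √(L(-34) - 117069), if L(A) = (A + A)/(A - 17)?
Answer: I*√1053609/3 ≈ 342.15*I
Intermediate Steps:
L(A) = 2*A/(-17 + A) (L(A) = (2*A)/(-17 + A) = 2*A/(-17 + A))
√(L(-34) - 117069) = √(2*(-34)/(-17 - 34) - 117069) = √(2*(-34)/(-51) - 117069) = √(2*(-34)*(-1/51) - 117069) = √(4/3 - 117069) = √(-351203/3) = I*√1053609/3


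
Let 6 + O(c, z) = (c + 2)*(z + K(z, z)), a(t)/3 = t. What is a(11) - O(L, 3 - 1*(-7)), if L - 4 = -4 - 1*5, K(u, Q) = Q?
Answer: 99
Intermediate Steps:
a(t) = 3*t
L = -5 (L = 4 + (-4 - 1*5) = 4 + (-4 - 5) = 4 - 9 = -5)
O(c, z) = -6 + 2*z*(2 + c) (O(c, z) = -6 + (c + 2)*(z + z) = -6 + (2 + c)*(2*z) = -6 + 2*z*(2 + c))
a(11) - O(L, 3 - 1*(-7)) = 3*11 - (-6 + 4*(3 - 1*(-7)) + 2*(-5)*(3 - 1*(-7))) = 33 - (-6 + 4*(3 + 7) + 2*(-5)*(3 + 7)) = 33 - (-6 + 4*10 + 2*(-5)*10) = 33 - (-6 + 40 - 100) = 33 - 1*(-66) = 33 + 66 = 99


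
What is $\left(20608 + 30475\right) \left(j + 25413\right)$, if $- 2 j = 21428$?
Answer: $750869017$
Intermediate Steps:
$j = -10714$ ($j = \left(- \frac{1}{2}\right) 21428 = -10714$)
$\left(20608 + 30475\right) \left(j + 25413\right) = \left(20608 + 30475\right) \left(-10714 + 25413\right) = 51083 \cdot 14699 = 750869017$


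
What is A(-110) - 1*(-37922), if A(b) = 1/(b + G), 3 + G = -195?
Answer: 11679975/308 ≈ 37922.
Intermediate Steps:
G = -198 (G = -3 - 195 = -198)
A(b) = 1/(-198 + b) (A(b) = 1/(b - 198) = 1/(-198 + b))
A(-110) - 1*(-37922) = 1/(-198 - 110) - 1*(-37922) = 1/(-308) + 37922 = -1/308 + 37922 = 11679975/308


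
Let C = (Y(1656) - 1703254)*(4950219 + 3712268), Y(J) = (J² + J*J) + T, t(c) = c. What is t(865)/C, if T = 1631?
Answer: 865/32770612782863 ≈ 2.6396e-11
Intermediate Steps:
Y(J) = 1631 + 2*J² (Y(J) = (J² + J*J) + 1631 = (J² + J²) + 1631 = 2*J² + 1631 = 1631 + 2*J²)
C = 32770612782863 (C = ((1631 + 2*1656²) - 1703254)*(4950219 + 3712268) = ((1631 + 2*2742336) - 1703254)*8662487 = ((1631 + 5484672) - 1703254)*8662487 = (5486303 - 1703254)*8662487 = 3783049*8662487 = 32770612782863)
t(865)/C = 865/32770612782863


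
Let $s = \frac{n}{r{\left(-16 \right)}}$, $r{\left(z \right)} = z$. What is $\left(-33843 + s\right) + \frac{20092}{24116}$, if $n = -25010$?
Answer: $- \frac{1556882747}{48232} \approx -32279.0$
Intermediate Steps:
$s = \frac{12505}{8}$ ($s = - \frac{25010}{-16} = \left(-25010\right) \left(- \frac{1}{16}\right) = \frac{12505}{8} \approx 1563.1$)
$\left(-33843 + s\right) + \frac{20092}{24116} = \left(-33843 + \frac{12505}{8}\right) + \frac{20092}{24116} = - \frac{258239}{8} + 20092 \cdot \frac{1}{24116} = - \frac{258239}{8} + \frac{5023}{6029} = - \frac{1556882747}{48232}$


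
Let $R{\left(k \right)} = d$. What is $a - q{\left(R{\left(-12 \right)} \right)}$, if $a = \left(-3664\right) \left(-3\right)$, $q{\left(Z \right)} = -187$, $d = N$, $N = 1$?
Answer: $11179$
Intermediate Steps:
$d = 1$
$R{\left(k \right)} = 1$
$a = 10992$
$a - q{\left(R{\left(-12 \right)} \right)} = 10992 - -187 = 10992 + 187 = 11179$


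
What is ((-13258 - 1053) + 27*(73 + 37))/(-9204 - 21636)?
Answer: 11341/30840 ≈ 0.36774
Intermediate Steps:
((-13258 - 1053) + 27*(73 + 37))/(-9204 - 21636) = (-14311 + 27*110)/(-30840) = (-14311 + 2970)*(-1/30840) = -11341*(-1/30840) = 11341/30840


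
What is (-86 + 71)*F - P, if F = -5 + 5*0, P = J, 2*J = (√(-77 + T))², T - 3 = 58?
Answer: 83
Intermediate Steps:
T = 61 (T = 3 + 58 = 61)
J = -8 (J = (√(-77 + 61))²/2 = (√(-16))²/2 = (4*I)²/2 = (½)*(-16) = -8)
P = -8
F = -5 (F = -5 + 0 = -5)
(-86 + 71)*F - P = (-86 + 71)*(-5) - 1*(-8) = -15*(-5) + 8 = 75 + 8 = 83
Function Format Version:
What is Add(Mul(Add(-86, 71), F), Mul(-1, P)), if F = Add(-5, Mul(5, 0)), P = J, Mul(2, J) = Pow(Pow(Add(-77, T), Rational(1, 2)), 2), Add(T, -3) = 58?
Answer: 83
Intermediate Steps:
T = 61 (T = Add(3, 58) = 61)
J = -8 (J = Mul(Rational(1, 2), Pow(Pow(Add(-77, 61), Rational(1, 2)), 2)) = Mul(Rational(1, 2), Pow(Pow(-16, Rational(1, 2)), 2)) = Mul(Rational(1, 2), Pow(Mul(4, I), 2)) = Mul(Rational(1, 2), -16) = -8)
P = -8
F = -5 (F = Add(-5, 0) = -5)
Add(Mul(Add(-86, 71), F), Mul(-1, P)) = Add(Mul(Add(-86, 71), -5), Mul(-1, -8)) = Add(Mul(-15, -5), 8) = Add(75, 8) = 83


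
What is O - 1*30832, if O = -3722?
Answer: -34554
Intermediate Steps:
O - 1*30832 = -3722 - 1*30832 = -3722 - 30832 = -34554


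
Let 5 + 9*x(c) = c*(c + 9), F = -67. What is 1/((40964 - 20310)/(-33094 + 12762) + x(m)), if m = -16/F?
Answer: -17857242/23683171 ≈ -0.75401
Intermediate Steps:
m = 16/67 (m = -16/(-67) = -16*(-1/67) = 16/67 ≈ 0.23881)
x(c) = -5/9 + c*(9 + c)/9 (x(c) = -5/9 + (c*(c + 9))/9 = -5/9 + (c*(9 + c))/9 = -5/9 + c*(9 + c)/9)
1/((40964 - 20310)/(-33094 + 12762) + x(m)) = 1/((40964 - 20310)/(-33094 + 12762) + (-5/9 + 16/67 + (16/67)**2/9)) = 1/(20654/(-20332) + (-5/9 + 16/67 + (1/9)*(256/4489))) = 1/(20654*(-1/20332) + (-5/9 + 16/67 + 256/40401)) = 1/(-449/442 - 12541/40401) = 1/(-23683171/17857242) = -17857242/23683171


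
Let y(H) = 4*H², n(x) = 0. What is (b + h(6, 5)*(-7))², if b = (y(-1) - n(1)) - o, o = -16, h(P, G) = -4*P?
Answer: 35344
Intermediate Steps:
b = 20 (b = (4*(-1)² - 1*0) - 1*(-16) = (4*1 + 0) + 16 = (4 + 0) + 16 = 4 + 16 = 20)
(b + h(6, 5)*(-7))² = (20 - 4*6*(-7))² = (20 - 24*(-7))² = (20 + 168)² = 188² = 35344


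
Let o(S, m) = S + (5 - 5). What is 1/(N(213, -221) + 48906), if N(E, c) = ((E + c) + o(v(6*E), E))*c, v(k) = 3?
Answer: 1/50011 ≈ 1.9996e-5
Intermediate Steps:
o(S, m) = S (o(S, m) = S + 0 = S)
N(E, c) = c*(3 + E + c) (N(E, c) = ((E + c) + 3)*c = (3 + E + c)*c = c*(3 + E + c))
1/(N(213, -221) + 48906) = 1/(-221*(3 + 213 - 221) + 48906) = 1/(-221*(-5) + 48906) = 1/(1105 + 48906) = 1/50011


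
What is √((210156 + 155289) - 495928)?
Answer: I*√130483 ≈ 361.22*I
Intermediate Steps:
√((210156 + 155289) - 495928) = √(365445 - 495928) = √(-130483) = I*√130483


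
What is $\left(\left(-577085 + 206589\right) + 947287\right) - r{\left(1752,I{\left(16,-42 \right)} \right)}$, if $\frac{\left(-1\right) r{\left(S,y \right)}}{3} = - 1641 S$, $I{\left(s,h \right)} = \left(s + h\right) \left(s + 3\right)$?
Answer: $-8048305$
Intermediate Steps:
$I{\left(s,h \right)} = \left(3 + s\right) \left(h + s\right)$ ($I{\left(s,h \right)} = \left(h + s\right) \left(3 + s\right) = \left(3 + s\right) \left(h + s\right)$)
$r{\left(S,y \right)} = 4923 S$ ($r{\left(S,y \right)} = - 3 \left(- 1641 S\right) = 4923 S$)
$\left(\left(-577085 + 206589\right) + 947287\right) - r{\left(1752,I{\left(16,-42 \right)} \right)} = \left(\left(-577085 + 206589\right) + 947287\right) - 4923 \cdot 1752 = \left(-370496 + 947287\right) - 8625096 = 576791 - 8625096 = -8048305$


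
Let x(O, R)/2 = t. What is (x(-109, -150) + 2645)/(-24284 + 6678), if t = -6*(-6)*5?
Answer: -3005/17606 ≈ -0.17068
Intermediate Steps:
t = 180 (t = 36*5 = 180)
x(O, R) = 360 (x(O, R) = 2*180 = 360)
(x(-109, -150) + 2645)/(-24284 + 6678) = (360 + 2645)/(-24284 + 6678) = 3005/(-17606) = 3005*(-1/17606) = -3005/17606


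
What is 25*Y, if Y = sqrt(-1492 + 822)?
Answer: 25*I*sqrt(670) ≈ 647.11*I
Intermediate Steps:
Y = I*sqrt(670) (Y = sqrt(-670) = I*sqrt(670) ≈ 25.884*I)
25*Y = 25*(I*sqrt(670)) = 25*I*sqrt(670)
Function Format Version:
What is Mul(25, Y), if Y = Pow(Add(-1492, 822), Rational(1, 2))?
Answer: Mul(25, I, Pow(670, Rational(1, 2))) ≈ Mul(647.11, I)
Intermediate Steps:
Y = Mul(I, Pow(670, Rational(1, 2))) (Y = Pow(-670, Rational(1, 2)) = Mul(I, Pow(670, Rational(1, 2))) ≈ Mul(25.884, I))
Mul(25, Y) = Mul(25, Mul(I, Pow(670, Rational(1, 2)))) = Mul(25, I, Pow(670, Rational(1, 2)))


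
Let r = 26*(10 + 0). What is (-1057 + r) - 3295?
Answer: -4092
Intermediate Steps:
r = 260 (r = 26*10 = 260)
(-1057 + r) - 3295 = (-1057 + 260) - 3295 = -797 - 3295 = -4092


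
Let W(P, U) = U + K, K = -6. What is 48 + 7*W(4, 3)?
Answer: 27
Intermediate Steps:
W(P, U) = -6 + U (W(P, U) = U - 6 = -6 + U)
48 + 7*W(4, 3) = 48 + 7*(-6 + 3) = 48 + 7*(-3) = 48 - 21 = 27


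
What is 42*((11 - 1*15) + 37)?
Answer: 1386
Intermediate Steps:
42*((11 - 1*15) + 37) = 42*((11 - 15) + 37) = 42*(-4 + 37) = 42*33 = 1386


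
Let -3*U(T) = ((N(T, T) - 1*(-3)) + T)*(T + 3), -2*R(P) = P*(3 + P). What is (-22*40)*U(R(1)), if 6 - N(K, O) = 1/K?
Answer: 2200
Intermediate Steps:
R(P) = -P*(3 + P)/2
N(K, O) = 6 - 1/K
U(T) = -(3 + T)*(9 + T - 1/T)/3 (U(T) = -(((6 - 1/T) - 1*(-3)) + T)*(T + 3)/3 = -(((6 - 1/T) + 3) + T)*(3 + T)/3 = -((9 - 1/T) + T)*(3 + T)/3 = -(9 + T - 1/T)*(3 + T)/3 = -(3 + T)*(9 + T - 1/T)/3)
(-22*40)*U(R(1)) = (-22*40)*((3 - (-1/2*1*(3 + 1))*(26 + (-1/2*1*(3 + 1))**2 + 12*(-1/2*1*(3 + 1))))/(3*((-1/2*1*(3 + 1))))) = -880*(3 - (-1/2*1*4)*(26 + (-1/2*1*4)**2 + 12*(-1/2*1*4)))/(3*((-1/2*1*4))) = -880*(3 - 1*(-2)*(26 + (-2)**2 + 12*(-2)))/(3*(-2)) = -880*(-1)*(3 - 1*(-2)*(26 + 4 - 24))/(3*2) = -880*(-1)*(3 - 1*(-2)*6)/(3*2) = -880*(-1)*(3 + 12)/(3*2) = -880*(-1)*15/(3*2) = -880*(-5/2) = 2200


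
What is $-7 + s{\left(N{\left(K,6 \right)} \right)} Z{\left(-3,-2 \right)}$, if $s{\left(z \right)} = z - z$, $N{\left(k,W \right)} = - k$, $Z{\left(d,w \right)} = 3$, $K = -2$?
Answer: $-7$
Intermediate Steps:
$s{\left(z \right)} = 0$
$-7 + s{\left(N{\left(K,6 \right)} \right)} Z{\left(-3,-2 \right)} = -7 + 0 \cdot 3 = -7 + 0 = -7$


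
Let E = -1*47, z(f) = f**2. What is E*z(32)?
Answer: -48128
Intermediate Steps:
E = -47
E*z(32) = -47*32**2 = -47*1024 = -48128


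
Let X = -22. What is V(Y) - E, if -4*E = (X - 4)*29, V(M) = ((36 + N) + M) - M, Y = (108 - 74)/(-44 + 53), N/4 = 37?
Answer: -9/2 ≈ -4.5000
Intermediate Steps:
N = 148 (N = 4*37 = 148)
Y = 34/9 ≈ 3.7778
V(M) = 184 (V(M) = ((36 + 148) + M) - M = (184 + M) - M = 184)
E = 377/2 (E = -(-22 - 4)*29/4 = -(-13)*29/2 = -1/4*(-754) = 377/2 ≈ 188.50)
V(Y) - E = 184 - 1*377/2 = 184 - 377/2 = -9/2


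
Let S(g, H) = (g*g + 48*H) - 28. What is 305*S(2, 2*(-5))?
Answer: -153720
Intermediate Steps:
S(g, H) = -28 + g² + 48*H (S(g, H) = (g² + 48*H) - 28 = -28 + g² + 48*H)
305*S(2, 2*(-5)) = 305*(-28 + 2² + 48*(2*(-5))) = 305*(-28 + 4 + 48*(-10)) = 305*(-28 + 4 - 480) = 305*(-504) = -153720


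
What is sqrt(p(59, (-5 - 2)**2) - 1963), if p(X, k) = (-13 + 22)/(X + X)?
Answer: 5*I*sqrt(1093270)/118 ≈ 44.305*I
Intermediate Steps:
p(X, k) = 9/(2*X) (p(X, k) = 9/((2*X)) = 9*(1/(2*X)) = 9/(2*X))
sqrt(p(59, (-5 - 2)**2) - 1963) = sqrt((9/2)/59 - 1963) = sqrt((9/2)*(1/59) - 1963) = sqrt(9/118 - 1963) = sqrt(-231625/118) = 5*I*sqrt(1093270)/118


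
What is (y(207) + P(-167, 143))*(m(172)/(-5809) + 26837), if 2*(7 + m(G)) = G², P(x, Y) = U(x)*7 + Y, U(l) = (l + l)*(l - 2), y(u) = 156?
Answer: 61638758507508/5809 ≈ 1.0611e+10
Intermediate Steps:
U(l) = 2*l*(-2 + l) (U(l) = (2*l)*(-2 + l) = 2*l*(-2 + l))
P(x, Y) = Y + 14*x*(-2 + x) (P(x, Y) = (2*x*(-2 + x))*7 + Y = 14*x*(-2 + x) + Y = Y + 14*x*(-2 + x))
m(G) = -7 + G²/2
(y(207) + P(-167, 143))*(m(172)/(-5809) + 26837) = (156 + (143 + 14*(-167)*(-2 - 167)))*((-7 + (½)*172²)/(-5809) + 26837) = (156 + (143 + 14*(-167)*(-169)))*((-7 + (½)*29584)*(-1/5809) + 26837) = (156 + (143 + 395122))*((-7 + 14792)*(-1/5809) + 26837) = (156 + 395265)*(14785*(-1/5809) + 26837) = 395421*(-14785/5809 + 26837) = 395421*(155881348/5809) = 61638758507508/5809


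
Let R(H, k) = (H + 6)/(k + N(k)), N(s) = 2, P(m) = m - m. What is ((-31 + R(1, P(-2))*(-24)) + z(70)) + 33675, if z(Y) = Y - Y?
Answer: 33560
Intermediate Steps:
P(m) = 0
R(H, k) = (6 + H)/(2 + k) (R(H, k) = (H + 6)/(k + 2) = (6 + H)/(2 + k))
z(Y) = 0
((-31 + R(1, P(-2))*(-24)) + z(70)) + 33675 = ((-31 + ((6 + 1)/(2 + 0))*(-24)) + 0) + 33675 = ((-31 + (7/2)*(-24)) + 0) + 33675 = ((-31 - 84) + 0) + 33675 = (-115 + 0) + 33675 = -115 + 33675 = 33560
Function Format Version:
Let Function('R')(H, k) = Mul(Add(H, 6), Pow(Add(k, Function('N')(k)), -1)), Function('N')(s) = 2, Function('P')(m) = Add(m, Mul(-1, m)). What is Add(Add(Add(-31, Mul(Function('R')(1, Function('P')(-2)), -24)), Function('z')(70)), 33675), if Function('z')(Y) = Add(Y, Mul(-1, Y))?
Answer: 33560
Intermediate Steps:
Function('P')(m) = 0
Function('R')(H, k) = Mul(Pow(Add(2, k), -1), Add(6, H)) (Function('R')(H, k) = Mul(Add(H, 6), Pow(Add(k, 2), -1)) = Mul(Add(6, H), Pow(Add(2, k), -1)) = Mul(Pow(Add(2, k), -1), Add(6, H)))
Function('z')(Y) = 0
Add(Add(Add(-31, Mul(Function('R')(1, Function('P')(-2)), -24)), Function('z')(70)), 33675) = Add(Add(Add(-31, Mul(Mul(Pow(Add(2, 0), -1), Add(6, 1)), -24)), 0), 33675) = Add(Add(Add(-31, Mul(Mul(Pow(2, -1), 7), -24)), 0), 33675) = Add(Add(Add(-31, Mul(Mul(Rational(1, 2), 7), -24)), 0), 33675) = Add(Add(Add(-31, Mul(Rational(7, 2), -24)), 0), 33675) = Add(Add(Add(-31, -84), 0), 33675) = Add(Add(-115, 0), 33675) = Add(-115, 33675) = 33560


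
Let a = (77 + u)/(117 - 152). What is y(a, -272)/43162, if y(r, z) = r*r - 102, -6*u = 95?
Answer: -4363511/1903444200 ≈ -0.0022924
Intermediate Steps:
u = -95/6 (u = -⅙*95 = -95/6 ≈ -15.833)
a = -367/210 (a = (77 - 95/6)/(117 - 152) = (367/6)/(-35) = (367/6)*(-1/35) = -367/210 ≈ -1.7476)
y(r, z) = -102 + r² (y(r, z) = r² - 102 = -102 + r²)
y(a, -272)/43162 = (-102 + (-367/210)²)/43162 = (-102 + 134689/44100)*(1/43162) = -4363511/44100*1/43162 = -4363511/1903444200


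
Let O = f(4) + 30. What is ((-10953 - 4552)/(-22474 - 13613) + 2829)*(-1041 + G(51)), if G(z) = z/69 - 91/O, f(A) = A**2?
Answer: -815875020534/276667 ≈ -2.9489e+6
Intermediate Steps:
O = 46 (O = 4**2 + 30 = 16 + 30 = 46)
G(z) = -91/46 + z/69 (G(z) = z/69 - 91/46 = -91/46 + z/69)
((-10953 - 4552)/(-22474 - 13613) + 2829)*(-1041 + G(51)) = ((-10953 - 4552)/(-22474 - 13613) + 2829)*(-1041 + (-91/46 + (1/69)*51)) = (-15505/(-36087) + 2829)*(-1041 + (-91/46 + 17/23)) = (-15505*(-1/36087) + 2829)*(-1041 - 57/46) = (15505/36087 + 2829)*(-47943/46) = (102105628/36087)*(-47943/46) = -815875020534/276667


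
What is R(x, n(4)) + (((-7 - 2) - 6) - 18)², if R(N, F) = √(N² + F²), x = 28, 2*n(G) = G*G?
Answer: 1089 + 4*√53 ≈ 1118.1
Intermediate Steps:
n(G) = G²/2 (n(G) = (G*G)/2 = G²/2)
R(N, F) = √(F² + N²)
R(x, n(4)) + (((-7 - 2) - 6) - 18)² = √(((½)*4²)² + 28²) + (((-7 - 2) - 6) - 18)² = √(((½)*16)² + 784) + ((-9 - 6) - 18)² = √(8² + 784) + (-15 - 18)² = √(64 + 784) + (-33)² = √848 + 1089 = 4*√53 + 1089 = 1089 + 4*√53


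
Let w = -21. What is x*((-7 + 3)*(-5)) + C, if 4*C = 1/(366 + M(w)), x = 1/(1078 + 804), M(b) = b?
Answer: 14741/1298580 ≈ 0.011352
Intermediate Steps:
x = 1/1882 ≈ 0.00053135
C = 1/1380 (C = 1/(4*(366 - 21)) = (¼)/345 = (¼)*(1/345) = 1/1380 ≈ 0.00072464)
x*((-7 + 3)*(-5)) + C = ((-7 + 3)*(-5))/1882 + 1/1380 = (-4*(-5))/1882 + 1/1380 = (1/1882)*20 + 1/1380 = 10/941 + 1/1380 = 14741/1298580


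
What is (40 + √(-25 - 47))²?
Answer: 1528 + 480*I*√2 ≈ 1528.0 + 678.82*I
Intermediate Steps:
(40 + √(-25 - 47))² = (40 + √(-72))² = (40 + 6*I*√2)²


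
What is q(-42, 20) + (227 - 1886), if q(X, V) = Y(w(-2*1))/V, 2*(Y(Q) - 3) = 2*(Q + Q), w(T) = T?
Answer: -33181/20 ≈ -1659.1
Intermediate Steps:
Y(Q) = 3 + 2*Q (Y(Q) = 3 + (2*(Q + Q))/2 = 3 + (2*(2*Q))/2 = 3 + (4*Q)/2 = 3 + 2*Q)
q(X, V) = -1/V (q(X, V) = (3 + 2*(-2*1))/V = (3 + 2*(-2))/V = (3 - 4)/V = -1/V)
q(-42, 20) + (227 - 1886) = -1/20 + (227 - 1886) = -1*1/20 - 1659 = -1/20 - 1659 = -33181/20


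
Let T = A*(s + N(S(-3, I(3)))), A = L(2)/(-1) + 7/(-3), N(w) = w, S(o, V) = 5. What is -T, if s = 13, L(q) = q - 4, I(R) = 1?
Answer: 6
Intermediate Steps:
L(q) = -4 + q
A = -1/3 (A = (-4 + 2)/(-1) + 7/(-3) = -2*(-1) + 7*(-1/3) = 2 - 7/3 = -1/3 ≈ -0.33333)
T = -6 (T = -(13 + 5)/3 = -1/3*18 = -6)
-T = -1*(-6) = 6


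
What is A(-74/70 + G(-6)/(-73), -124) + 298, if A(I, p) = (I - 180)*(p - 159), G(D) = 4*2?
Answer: 131756713/2555 ≈ 51568.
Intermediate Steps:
G(D) = 8
A(I, p) = (-180 + I)*(-159 + p)
A(-74/70 + G(-6)/(-73), -124) + 298 = (28620 - 180*(-124) - 159*(-74/70 + 8/(-73)) + (-74/70 + 8/(-73))*(-124)) + 298 = (28620 + 22320 - 159*(-74*1/70 + 8*(-1/73)) + (-74*1/70 + 8*(-1/73))*(-124)) + 298 = (28620 + 22320 - 159*(-37/35 - 8/73) + (-37/35 - 8/73)*(-124)) + 298 = (28620 + 22320 - 159*(-2981/2555) - 2981/2555*(-124)) + 298 = (28620 + 22320 + 473979/2555 + 369644/2555) + 298 = 130995323/2555 + 298 = 131756713/2555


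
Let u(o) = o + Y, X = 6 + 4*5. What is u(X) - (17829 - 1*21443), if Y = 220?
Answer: 3860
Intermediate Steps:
X = 26 (X = 6 + 20 = 26)
u(o) = 220 + o (u(o) = o + 220 = 220 + o)
u(X) - (17829 - 1*21443) = (220 + 26) - (17829 - 1*21443) = 246 - (17829 - 21443) = 246 - 1*(-3614) = 246 + 3614 = 3860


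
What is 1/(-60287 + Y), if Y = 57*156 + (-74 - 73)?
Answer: -1/51542 ≈ -1.9402e-5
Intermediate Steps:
Y = 8745 (Y = 8892 - 147 = 8745)
1/(-60287 + Y) = 1/(-60287 + 8745) = 1/(-51542) = -1/51542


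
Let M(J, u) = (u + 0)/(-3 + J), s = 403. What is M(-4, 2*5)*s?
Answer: -4030/7 ≈ -575.71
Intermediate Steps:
M(J, u) = u/(-3 + J)
M(-4, 2*5)*s = ((2*5)/(-3 - 4))*403 = (10/(-7))*403 = (10*(-⅐))*403 = -10/7*403 = -4030/7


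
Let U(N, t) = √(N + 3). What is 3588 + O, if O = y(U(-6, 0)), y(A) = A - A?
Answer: 3588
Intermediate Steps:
U(N, t) = √(3 + N)
y(A) = 0
O = 0
3588 + O = 3588 + 0 = 3588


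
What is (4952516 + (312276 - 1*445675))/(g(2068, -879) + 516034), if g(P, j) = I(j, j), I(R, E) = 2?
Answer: 4819117/516036 ≈ 9.3387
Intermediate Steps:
g(P, j) = 2
(4952516 + (312276 - 1*445675))/(g(2068, -879) + 516034) = (4952516 + (312276 - 1*445675))/(2 + 516034) = (4952516 + (312276 - 445675))/516036 = (4952516 - 133399)*(1/516036) = 4819117*(1/516036) = 4819117/516036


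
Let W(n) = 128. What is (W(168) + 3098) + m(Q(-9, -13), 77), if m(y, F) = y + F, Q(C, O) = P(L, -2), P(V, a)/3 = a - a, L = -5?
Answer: 3303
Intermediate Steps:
P(V, a) = 0 (P(V, a) = 3*(a - a) = 3*0 = 0)
Q(C, O) = 0
m(y, F) = F + y
(W(168) + 3098) + m(Q(-9, -13), 77) = (128 + 3098) + (77 + 0) = 3226 + 77 = 3303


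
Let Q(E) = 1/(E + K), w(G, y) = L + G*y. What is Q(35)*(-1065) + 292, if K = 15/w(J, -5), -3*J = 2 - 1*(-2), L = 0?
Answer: 39248/149 ≈ 263.41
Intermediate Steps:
J = -4/3 (J = -(2 - 1*(-2))/3 = -(2 + 2)/3 = -⅓*4 = -4/3 ≈ -1.3333)
w(G, y) = G*y (w(G, y) = 0 + G*y = G*y)
K = 9/4 (K = 15/((-4/3*(-5))) = 15/(20/3) = 15*(3/20) = 9/4 ≈ 2.2500)
Q(E) = 1/(9/4 + E) (Q(E) = 1/(E + 9/4) = 1/(9/4 + E))
Q(35)*(-1065) + 292 = (4/(9 + 4*35))*(-1065) + 292 = (4/(9 + 140))*(-1065) + 292 = (4/149)*(-1065) + 292 = -4260/149 + 292 = 39248/149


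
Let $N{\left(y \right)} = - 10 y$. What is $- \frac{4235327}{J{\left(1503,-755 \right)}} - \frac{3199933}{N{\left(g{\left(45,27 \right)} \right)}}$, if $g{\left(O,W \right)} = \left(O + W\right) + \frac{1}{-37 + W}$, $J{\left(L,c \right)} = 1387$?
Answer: $\frac{1393106958}{997253} \approx 1396.9$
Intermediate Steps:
$g{\left(O,W \right)} = O + W + \frac{1}{-37 + W}$
$- \frac{4235327}{J{\left(1503,-755 \right)}} - \frac{3199933}{N{\left(g{\left(45,27 \right)} \right)}} = - \frac{4235327}{1387} - \frac{3199933}{\left(-10\right) \frac{1 + 27^{2} - 1665 - 999 + 45 \cdot 27}{-37 + 27}} = \left(-4235327\right) \frac{1}{1387} - \frac{3199933}{\left(-10\right) \frac{1 + 729 - 1665 - 999 + 1215}{-10}} = - \frac{4235327}{1387} - \frac{3199933}{\left(-10\right) \left(\left(- \frac{1}{10}\right) \left(-719\right)\right)} = - \frac{4235327}{1387} - \frac{3199933}{\left(-10\right) \frac{719}{10}} = - \frac{4235327}{1387} - \frac{3199933}{-719} = - \frac{4235327}{1387} - - \frac{3199933}{719} = - \frac{4235327}{1387} + \frac{3199933}{719} = \frac{1393106958}{997253}$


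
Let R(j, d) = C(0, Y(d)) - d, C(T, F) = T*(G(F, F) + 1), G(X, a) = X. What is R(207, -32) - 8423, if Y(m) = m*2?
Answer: -8391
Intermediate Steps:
Y(m) = 2*m
C(T, F) = T*(1 + F) (C(T, F) = T*(F + 1) = T*(1 + F))
R(j, d) = -d (R(j, d) = 0*(1 + 2*d) - d = 0 - d = -d)
R(207, -32) - 8423 = -1*(-32) - 8423 = 32 - 8423 = -8391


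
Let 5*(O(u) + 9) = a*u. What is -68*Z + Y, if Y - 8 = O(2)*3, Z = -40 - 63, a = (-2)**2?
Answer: 34949/5 ≈ 6989.8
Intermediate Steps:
a = 4
O(u) = -9 + 4*u/5 (O(u) = -9 + (4*u)/5 = -9 + 4*u/5)
Z = -103
Y = -71/5 (Y = 8 + (-9 + (4/5)*2)*3 = 8 + (-9 + 8/5)*3 = 8 - 37/5*3 = 8 - 111/5 = -71/5 ≈ -14.200)
-68*Z + Y = -68*(-103) - 71/5 = 7004 - 71/5 = 34949/5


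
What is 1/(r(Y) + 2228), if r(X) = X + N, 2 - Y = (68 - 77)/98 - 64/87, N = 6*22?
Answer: 8526/20145467 ≈ 0.00042322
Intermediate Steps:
N = 132
Y = 24107/8526 (Y = 2 - ((68 - 77)/98 - 64/87) = 2 - (-9*1/98 - 64*1/87) = 2 - (-9/98 - 64/87) = 2 - 1*(-7055/8526) = 2 + 7055/8526 = 24107/8526 ≈ 2.8275)
r(X) = 132 + X (r(X) = X + 132 = 132 + X)
1/(r(Y) + 2228) = 1/((132 + 24107/8526) + 2228) = 1/(1149539/8526 + 2228) = 1/(20145467/8526) = 8526/20145467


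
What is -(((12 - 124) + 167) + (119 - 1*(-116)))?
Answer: -290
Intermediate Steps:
-(((12 - 124) + 167) + (119 - 1*(-116))) = -((-112 + 167) + (119 + 116)) = -(55 + 235) = -1*290 = -290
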